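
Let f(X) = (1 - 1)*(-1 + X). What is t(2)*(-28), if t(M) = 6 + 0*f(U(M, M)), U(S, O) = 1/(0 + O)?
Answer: -168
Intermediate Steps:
U(S, O) = 1/O
f(X) = 0 (f(X) = 0*(-1 + X) = 0)
t(M) = 6 (t(M) = 6 + 0*0 = 6 + 0 = 6)
t(2)*(-28) = 6*(-28) = -168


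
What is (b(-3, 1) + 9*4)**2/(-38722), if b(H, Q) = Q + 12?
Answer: -2401/38722 ≈ -0.062006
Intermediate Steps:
b(H, Q) = 12 + Q
(b(-3, 1) + 9*4)**2/(-38722) = ((12 + 1) + 9*4)**2/(-38722) = (13 + 36)**2*(-1/38722) = 49**2*(-1/38722) = 2401*(-1/38722) = -2401/38722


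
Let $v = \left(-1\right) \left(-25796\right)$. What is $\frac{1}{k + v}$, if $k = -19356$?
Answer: $\frac{1}{6440} \approx 0.00015528$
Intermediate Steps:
$v = 25796$
$\frac{1}{k + v} = \frac{1}{-19356 + 25796} = \frac{1}{6440}$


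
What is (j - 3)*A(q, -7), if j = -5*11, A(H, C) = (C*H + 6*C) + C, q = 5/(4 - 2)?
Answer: 3857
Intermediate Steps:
q = 5/2 ≈ 2.5000
A(H, C) = 7*C + C*H (A(H, C) = (6*C + C*H) + C = 7*C + C*H)
j = -55
(j - 3)*A(q, -7) = (-55 - 3)*(-7*(7 + 5/2)) = -(-406)*19/2 = -58*(-133/2) = 3857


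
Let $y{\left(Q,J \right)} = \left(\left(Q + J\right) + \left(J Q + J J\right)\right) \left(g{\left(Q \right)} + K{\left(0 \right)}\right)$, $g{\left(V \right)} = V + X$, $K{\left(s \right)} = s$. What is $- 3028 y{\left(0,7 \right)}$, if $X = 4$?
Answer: $-678272$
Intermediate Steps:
$g{\left(V \right)} = 4 + V$ ($g{\left(V \right)} = V + 4 = 4 + V$)
$y{\left(Q,J \right)} = \left(4 + Q\right) \left(J + Q + J^{2} + J Q\right)$ ($y{\left(Q,J \right)} = \left(\left(Q + J\right) + \left(J Q + J J\right)\right) \left(\left(4 + Q\right) + 0\right) = \left(\left(J + Q\right) + \left(J Q + J^{2}\right)\right) \left(4 + Q\right) = \left(\left(J + Q\right) + \left(J^{2} + J Q\right)\right) \left(4 + Q\right) = \left(J + Q + J^{2} + J Q\right) \left(4 + Q\right) = \left(4 + Q\right) \left(J + Q + J^{2} + J Q\right)$)
$- 3028 y{\left(0,7 \right)} = - 3028 \left(4 + 0\right) \left(7 + 0 + 7^{2} + 7 \cdot 0\right) = - 3028 \cdot 4 \left(7 + 0 + 49 + 0\right) = - 3028 \cdot 4 \cdot 56 = \left(-3028\right) 224 = -678272$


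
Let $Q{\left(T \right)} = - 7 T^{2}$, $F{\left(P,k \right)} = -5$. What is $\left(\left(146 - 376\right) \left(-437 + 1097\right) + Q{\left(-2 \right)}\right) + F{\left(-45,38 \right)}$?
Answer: $-151833$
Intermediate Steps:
$\left(\left(146 - 376\right) \left(-437 + 1097\right) + Q{\left(-2 \right)}\right) + F{\left(-45,38 \right)} = \left(\left(146 - 376\right) \left(-437 + 1097\right) - 7 \left(-2\right)^{2}\right) - 5 = \left(\left(-230\right) 660 - 28\right) - 5 = \left(-151800 - 28\right) - 5 = -151828 - 5 = -151833$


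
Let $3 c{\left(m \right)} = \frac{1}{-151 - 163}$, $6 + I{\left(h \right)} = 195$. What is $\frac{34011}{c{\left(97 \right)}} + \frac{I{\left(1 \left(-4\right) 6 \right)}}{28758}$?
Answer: $- \frac{307119738069}{9586} \approx -3.2038 \cdot 10^{7}$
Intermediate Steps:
$I{\left(h \right)} = 189$ ($I{\left(h \right)} = -6 + 195 = 189$)
$c{\left(m \right)} = - \frac{1}{942}$ ($c{\left(m \right)} = \frac{1}{3 \left(-151 - 163\right)} = \frac{1}{3 \left(-314\right)} = \frac{1}{3} \left(- \frac{1}{314}\right) = - \frac{1}{942}$)
$\frac{34011}{c{\left(97 \right)}} + \frac{I{\left(1 \left(-4\right) 6 \right)}}{28758} = \frac{34011}{- \frac{1}{942}} + \frac{189}{28758} = 34011 \left(-942\right) + 189 \cdot \frac{1}{28758} = -32038362 + \frac{63}{9586} = - \frac{307119738069}{9586}$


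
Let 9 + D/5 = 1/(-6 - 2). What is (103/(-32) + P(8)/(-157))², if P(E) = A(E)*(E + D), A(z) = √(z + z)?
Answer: 128936025/25240576 ≈ 5.1083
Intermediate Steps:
D = -365/8 (D = -45 + 5/(-6 - 2) = -45 + 5/(-8) = -45 + 5*(-⅛) = -45 - 5/8 = -365/8 ≈ -45.625)
A(z) = √2*√z (A(z) = √(2*z) = √2*√z)
P(E) = √2*√E*(-365/8 + E) (P(E) = (√2*√E)*(E - 365/8) = (√2*√E)*(-365/8 + E) = √2*√E*(-365/8 + E))
(103/(-32) + P(8)/(-157))² = (103/(-32) + (√2*√8*(-365/8 + 8))/(-157))² = (103*(-1/32) + (√2*(2*√2)*(-301/8))*(-1/157))² = (-103/32 - 301/2*(-1/157))² = (-103/32 + 301/314)² = (-11355/5024)² = 128936025/25240576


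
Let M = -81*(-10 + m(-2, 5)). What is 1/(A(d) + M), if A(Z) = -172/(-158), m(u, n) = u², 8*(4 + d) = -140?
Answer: 79/38480 ≈ 0.0020530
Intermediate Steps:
d = -43/2 (d = -4 + (⅛)*(-140) = -4 - 35/2 = -43/2 ≈ -21.500)
A(Z) = 86/79 (A(Z) = -172*(-1/158) = 86/79)
M = 486 (M = -81*(-10 + (-2)²) = -81*(-10 + 4) = -81*(-6) = 486)
1/(A(d) + M) = 1/(86/79 + 486) = 1/(38480/79) = 79/38480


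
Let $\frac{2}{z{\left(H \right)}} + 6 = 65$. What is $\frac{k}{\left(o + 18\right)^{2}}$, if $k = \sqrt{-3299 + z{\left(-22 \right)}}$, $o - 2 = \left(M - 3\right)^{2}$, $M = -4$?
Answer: $\frac{i \sqrt{11483701}}{280899} \approx 0.012064 i$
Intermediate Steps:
$z{\left(H \right)} = \frac{2}{59}$ ($z{\left(H \right)} = \frac{2}{-6 + 65} = \frac{2}{59}$)
$o = 51$ ($o = 2 + \left(-4 - 3\right)^{2} = 2 + \left(-7\right)^{2} = 2 + 49 = 51$)
$k = \frac{i \sqrt{11483701}}{59}$ ($k = \sqrt{-3299 + \frac{2}{59}} = \sqrt{- \frac{194639}{59}} = \frac{i \sqrt{11483701}}{59} \approx 57.437 i$)
$\frac{k}{\left(o + 18\right)^{2}} = \frac{\frac{1}{59} i \sqrt{11483701}}{\left(51 + 18\right)^{2}} = \frac{\frac{1}{59} i \sqrt{11483701}}{69^{2}} = \frac{\frac{1}{59} i \sqrt{11483701}}{4761} = \frac{i \sqrt{11483701}}{59} \cdot \frac{1}{4761} = \frac{i \sqrt{11483701}}{280899}$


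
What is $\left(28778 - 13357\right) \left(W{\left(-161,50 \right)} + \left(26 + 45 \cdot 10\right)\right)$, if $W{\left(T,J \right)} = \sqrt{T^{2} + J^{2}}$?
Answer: $7340396 + 15421 \sqrt{28421} \approx 9.9401 \cdot 10^{6}$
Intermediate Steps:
$W{\left(T,J \right)} = \sqrt{J^{2} + T^{2}}$
$\left(28778 - 13357\right) \left(W{\left(-161,50 \right)} + \left(26 + 45 \cdot 10\right)\right) = \left(28778 - 13357\right) \left(\sqrt{50^{2} + \left(-161\right)^{2}} + \left(26 + 45 \cdot 10\right)\right) = 15421 \left(\sqrt{2500 + 25921} + \left(26 + 450\right)\right) = 15421 \left(\sqrt{28421} + 476\right) = 15421 \left(476 + \sqrt{28421}\right) = 7340396 + 15421 \sqrt{28421}$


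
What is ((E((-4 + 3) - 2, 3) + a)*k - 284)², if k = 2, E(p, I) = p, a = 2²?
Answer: 79524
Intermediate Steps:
a = 4
((E((-4 + 3) - 2, 3) + a)*k - 284)² = ((((-4 + 3) - 2) + 4)*2 - 284)² = (((-1 - 2) + 4)*2 - 284)² = ((-3 + 4)*2 - 284)² = (1*2 - 284)² = (2 - 284)² = (-282)² = 79524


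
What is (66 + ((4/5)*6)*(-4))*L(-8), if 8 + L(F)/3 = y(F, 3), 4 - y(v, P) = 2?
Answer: -4212/5 ≈ -842.40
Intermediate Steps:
y(v, P) = 2 (y(v, P) = 4 - 1*2 = 4 - 2 = 2)
L(F) = -18 (L(F) = -24 + 3*2 = -24 + 6 = -18)
(66 + ((4/5)*6)*(-4))*L(-8) = (66 + ((4/5)*6)*(-4))*(-18) = (66 + ((4*(⅕))*6)*(-4))*(-18) = (66 + ((⅘)*6)*(-4))*(-18) = (66 + (24/5)*(-4))*(-18) = (66 - 96/5)*(-18) = (234/5)*(-18) = -4212/5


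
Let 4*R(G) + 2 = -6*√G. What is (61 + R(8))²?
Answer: 14713/4 - 363*√2 ≈ 3164.9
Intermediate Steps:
R(G) = -½ - 3*√G/2 (R(G) = -½ + (-6*√G)/4 = -½ - 3*√G/2)
(61 + R(8))² = (61 + (-½ - 3*√2))² = (121/2 - 3*√2)²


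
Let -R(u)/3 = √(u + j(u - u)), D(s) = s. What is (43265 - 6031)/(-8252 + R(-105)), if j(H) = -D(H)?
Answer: -307254968/68096449 + 111702*I*√105/68096449 ≈ -4.5121 + 0.016809*I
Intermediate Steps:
j(H) = -H
R(u) = -3*√u (R(u) = -3*√(u - (u - u)) = -3*√(u - 1*0) = -3*√(u + 0) = -3*√u)
(43265 - 6031)/(-8252 + R(-105)) = (43265 - 6031)/(-8252 - 3*I*√105) = 37234/(-8252 - 3*I*√105)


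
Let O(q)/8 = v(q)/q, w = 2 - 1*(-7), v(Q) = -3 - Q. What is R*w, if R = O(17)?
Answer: -1440/17 ≈ -84.706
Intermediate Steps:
w = 9 (w = 2 + 7 = 9)
O(q) = 8*(-3 - q)/q (O(q) = 8*((-3 - q)/q) = 8*(-3 - q)/q)
R = -160/17 (R = -8 - 24/17 = -160/17 ≈ -9.4118)
R*w = -160/17*9 = -1440/17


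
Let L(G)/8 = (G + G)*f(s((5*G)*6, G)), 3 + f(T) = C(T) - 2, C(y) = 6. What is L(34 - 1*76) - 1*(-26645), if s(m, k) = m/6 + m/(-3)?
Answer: 25973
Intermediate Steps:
s(m, k) = -m/6 (s(m, k) = m*(1/6) + m*(-1/3) = m/6 - m/3 = -m/6)
f(T) = 1 (f(T) = -3 + (6 - 2) = -3 + 4 = 1)
L(G) = 16*G (L(G) = 8*((G + G)*1) = 8*((2*G)*1) = 8*(2*G) = 16*G)
L(34 - 1*76) - 1*(-26645) = 16*(34 - 1*76) - 1*(-26645) = 16*(34 - 76) + 26645 = 16*(-42) + 26645 = -672 + 26645 = 25973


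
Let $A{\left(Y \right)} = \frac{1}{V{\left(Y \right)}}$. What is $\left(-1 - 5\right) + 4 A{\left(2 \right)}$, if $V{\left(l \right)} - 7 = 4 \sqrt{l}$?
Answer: $- \frac{74}{17} - \frac{16 \sqrt{2}}{17} \approx -5.684$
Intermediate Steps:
$V{\left(l \right)} = 7 + 4 \sqrt{l}$
$A{\left(Y \right)} = \frac{1}{7 + 4 \sqrt{Y}}$
$\left(-1 - 5\right) + 4 A{\left(2 \right)} = \left(-1 - 5\right) + \frac{4}{7 + 4 \sqrt{2}} = -6 + \frac{4}{7 + 4 \sqrt{2}}$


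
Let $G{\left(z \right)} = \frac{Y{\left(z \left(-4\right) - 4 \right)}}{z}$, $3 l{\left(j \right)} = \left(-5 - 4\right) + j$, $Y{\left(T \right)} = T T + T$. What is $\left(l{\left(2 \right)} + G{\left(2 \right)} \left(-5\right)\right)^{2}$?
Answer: $\frac{994009}{9} \approx 1.1045 \cdot 10^{5}$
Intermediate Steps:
$Y{\left(T \right)} = T + T^{2}$ ($Y{\left(T \right)} = T^{2} + T = T + T^{2}$)
$l{\left(j \right)} = -3 + \frac{j}{3}$ ($l{\left(j \right)} = \frac{\left(-5 - 4\right) + j}{3} = \frac{-9 + j}{3} = -3 + \frac{j}{3}$)
$G{\left(z \right)} = \frac{\left(-4 - 4 z\right) \left(-3 - 4 z\right)}{z}$ ($G{\left(z \right)} = \frac{\left(z \left(-4\right) - 4\right) \left(1 + \left(z \left(-4\right) - 4\right)\right)}{z} = \frac{\left(- 4 z - 4\right) \left(1 - \left(4 + 4 z\right)\right)}{z} = \frac{\left(-4 - 4 z\right) \left(1 - \left(4 + 4 z\right)\right)}{z} = \frac{\left(-4 - 4 z\right) \left(-3 - 4 z\right)}{z}$)
$\left(l{\left(2 \right)} + G{\left(2 \right)} \left(-5\right)\right)^{2} = \left(\left(-3 + \frac{1}{3} \cdot 2\right) + \left(28 + \frac{12}{2} + 16 \cdot 2\right) \left(-5\right)\right)^{2} = \left(\left(-3 + \frac{2}{3}\right) + \left(28 + 12 \cdot \frac{1}{2} + 32\right) \left(-5\right)\right)^{2} = \left(- \frac{7}{3} + \left(28 + 6 + 32\right) \left(-5\right)\right)^{2} = \left(- \frac{7}{3} + 66 \left(-5\right)\right)^{2} = \left(- \frac{7}{3} - 330\right)^{2} = \left(- \frac{997}{3}\right)^{2} = \frac{994009}{9}$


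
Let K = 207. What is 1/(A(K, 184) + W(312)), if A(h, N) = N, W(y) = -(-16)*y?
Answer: 1/5176 ≈ 0.00019320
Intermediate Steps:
W(y) = 16*y
1/(A(K, 184) + W(312)) = 1/(184 + 16*312) = 1/(184 + 4992) = 1/5176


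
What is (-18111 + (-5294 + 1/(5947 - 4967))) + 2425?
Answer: -20560399/980 ≈ -20980.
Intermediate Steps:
(-18111 + (-5294 + 1/(5947 - 4967))) + 2425 = (-18111 + (-5294 + 1/980)) + 2425 = (-18111 - 5188119/980) + 2425 = -22936899/980 + 2425 = -20560399/980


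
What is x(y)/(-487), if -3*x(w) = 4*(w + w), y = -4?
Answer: -32/1461 ≈ -0.021903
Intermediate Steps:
x(w) = -8*w/3 (x(w) = -4*(w + w)/3 = -4*2*w/3 = -8*w/3)
x(y)/(-487) = -8/3*(-4)/(-487) = (32/3)*(-1/487) = -32/1461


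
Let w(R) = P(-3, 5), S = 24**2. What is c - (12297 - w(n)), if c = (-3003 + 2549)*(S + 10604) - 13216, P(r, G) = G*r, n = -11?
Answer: -5101248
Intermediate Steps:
S = 576
w(R) = -15 (w(R) = 5*(-3) = -15)
c = -5088936 (c = (-3003 + 2549)*(576 + 10604) - 13216 = -454*11180 - 13216 = -5075720 - 13216 = -5088936)
c - (12297 - w(n)) = -5088936 - (12297 - 1*(-15)) = -5088936 - (12297 + 15) = -5088936 - 1*12312 = -5088936 - 12312 = -5101248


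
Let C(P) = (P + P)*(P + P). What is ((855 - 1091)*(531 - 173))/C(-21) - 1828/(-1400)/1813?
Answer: -273525787/5710950 ≈ -47.895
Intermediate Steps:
C(P) = 4*P**2 (C(P) = (2*P)*(2*P) = 4*P**2)
((855 - 1091)*(531 - 173))/C(-21) - 1828/(-1400)/1813 = ((855 - 1091)*(531 - 173))/((4*(-21)**2)) - 1828/(-1400)/1813 = (-236*358)/((4*441)) - 1828*(-1/1400)*(1/1813) = -84488/1764 + (457/350)*(1/1813) = -84488*1/1764 + 457/634550 = -21122/441 + 457/634550 = -273525787/5710950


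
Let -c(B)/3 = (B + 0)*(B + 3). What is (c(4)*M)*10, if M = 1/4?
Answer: -210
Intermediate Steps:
M = 1/4 ≈ 0.25000
c(B) = -3*B*(3 + B) (c(B) = -3*(B + 0)*(B + 3) = -3*B*(3 + B))
(c(4)*M)*10 = (-3*4*(3 + 4)*(1/4))*10 = (-3*4*7*(1/4))*10 = -84*1/4*10 = -21*10 = -210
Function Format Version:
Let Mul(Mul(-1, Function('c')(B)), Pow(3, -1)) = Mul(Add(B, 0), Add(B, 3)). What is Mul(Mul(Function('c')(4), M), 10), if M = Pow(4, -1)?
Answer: -210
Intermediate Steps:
M = Rational(1, 4) ≈ 0.25000
Function('c')(B) = Mul(-3, B, Add(3, B)) (Function('c')(B) = Mul(-3, Mul(Add(B, 0), Add(B, 3))) = Mul(-3, Mul(B, Add(3, B))) = Mul(-3, B, Add(3, B)))
Mul(Mul(Function('c')(4), M), 10) = Mul(Mul(Mul(-3, 4, Add(3, 4)), Rational(1, 4)), 10) = Mul(Mul(Mul(-3, 4, 7), Rational(1, 4)), 10) = Mul(Mul(-84, Rational(1, 4)), 10) = Mul(-21, 10) = -210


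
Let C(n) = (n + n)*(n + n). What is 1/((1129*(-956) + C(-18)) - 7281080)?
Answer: -1/8359108 ≈ -1.1963e-7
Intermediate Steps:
C(n) = 4*n² (C(n) = (2*n)*(2*n) = 4*n²)
1/((1129*(-956) + C(-18)) - 7281080) = 1/((1129*(-956) + 4*(-18)²) - 7281080) = 1/((-1079324 + 4*324) - 7281080) = 1/((-1079324 + 1296) - 7281080) = 1/(-1078028 - 7281080) = 1/(-8359108) = -1/8359108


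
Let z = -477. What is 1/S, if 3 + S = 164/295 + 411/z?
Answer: -46905/155054 ≈ -0.30251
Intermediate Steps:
S = -155054/46905 (S = -3 + (164/295 + 411/(-477)) = -3 + (164*(1/295) + 411*(-1/477)) = -3 + (164/295 - 137/159) = -3 - 14339/46905 = -155054/46905 ≈ -3.3057)
1/S = 1/(-155054/46905) = -46905/155054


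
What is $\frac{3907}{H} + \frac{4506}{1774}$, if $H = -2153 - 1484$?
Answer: $\frac{4728652}{3226019} \approx 1.4658$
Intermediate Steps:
$H = -3637$
$\frac{3907}{H} + \frac{4506}{1774} = \frac{3907}{-3637} + \frac{4506}{1774} = 3907 \left(- \frac{1}{3637}\right) + 4506 \cdot \frac{1}{1774} = - \frac{3907}{3637} + \frac{2253}{887} = \frac{4728652}{3226019}$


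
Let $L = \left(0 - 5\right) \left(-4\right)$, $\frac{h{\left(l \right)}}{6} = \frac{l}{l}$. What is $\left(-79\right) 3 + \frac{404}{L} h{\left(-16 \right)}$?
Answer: $- \frac{579}{5} \approx -115.8$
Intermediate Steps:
$h{\left(l \right)} = 6$ ($h{\left(l \right)} = 6 \frac{l}{l} = 6 \cdot 1 = 6$)
$L = 20$ ($L = \left(-5\right) \left(-4\right) = 20$)
$\left(-79\right) 3 + \frac{404}{L} h{\left(-16 \right)} = \left(-79\right) 3 + \frac{404}{20} \cdot 6 = -237 + 404 \cdot \frac{1}{20} \cdot 6 = -237 + \frac{101}{5} \cdot 6 = -237 + \frac{606}{5} = - \frac{579}{5}$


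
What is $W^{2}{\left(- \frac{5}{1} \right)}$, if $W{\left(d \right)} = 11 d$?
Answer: $3025$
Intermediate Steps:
$W^{2}{\left(- \frac{5}{1} \right)} = \left(11 \left(- \frac{5}{1}\right)\right)^{2} = \left(11 \left(\left(-5\right) 1\right)\right)^{2} = \left(11 \left(-5\right)\right)^{2} = \left(-55\right)^{2} = 3025$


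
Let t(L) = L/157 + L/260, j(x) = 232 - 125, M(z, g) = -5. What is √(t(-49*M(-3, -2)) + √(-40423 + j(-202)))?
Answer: √(41703753 + 33325448*I*√10079)/4082 ≈ 10.082 + 9.9574*I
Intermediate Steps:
j(x) = 107
t(L) = 417*L/40820 (t(L) = L*(1/157) + L*(1/260) = L/157 + L/260 = 417*L/40820)
√(t(-49*M(-3, -2)) + √(-40423 + j(-202))) = √(417*(-49*(-5))/40820 + √(-40423 + 107)) = √((417/40820)*245 + √(-40316)) = √(20433/8164 + 2*I*√10079)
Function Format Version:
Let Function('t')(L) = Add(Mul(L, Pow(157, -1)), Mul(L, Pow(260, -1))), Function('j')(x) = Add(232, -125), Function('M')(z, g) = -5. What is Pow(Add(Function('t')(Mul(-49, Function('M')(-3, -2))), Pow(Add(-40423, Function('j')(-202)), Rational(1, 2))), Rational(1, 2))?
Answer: Mul(Rational(1, 4082), Pow(Add(41703753, Mul(33325448, I, Pow(10079, Rational(1, 2)))), Rational(1, 2))) ≈ Add(10.082, Mul(9.9574, I))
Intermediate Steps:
Function('j')(x) = 107
Function('t')(L) = Mul(Rational(417, 40820), L) (Function('t')(L) = Add(Mul(L, Rational(1, 157)), Mul(L, Rational(1, 260))) = Add(Mul(Rational(1, 157), L), Mul(Rational(1, 260), L)) = Mul(Rational(417, 40820), L))
Pow(Add(Function('t')(Mul(-49, Function('M')(-3, -2))), Pow(Add(-40423, Function('j')(-202)), Rational(1, 2))), Rational(1, 2)) = Pow(Add(Mul(Rational(417, 40820), Mul(-49, -5)), Pow(Add(-40423, 107), Rational(1, 2))), Rational(1, 2)) = Pow(Add(Mul(Rational(417, 40820), 245), Pow(-40316, Rational(1, 2))), Rational(1, 2)) = Pow(Add(Rational(20433, 8164), Mul(2, I, Pow(10079, Rational(1, 2)))), Rational(1, 2))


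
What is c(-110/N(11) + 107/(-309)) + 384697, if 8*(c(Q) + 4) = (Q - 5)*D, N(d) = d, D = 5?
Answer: 475468693/1236 ≈ 3.8468e+5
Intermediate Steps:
c(Q) = -57/8 + 5*Q/8 (c(Q) = -4 + ((Q - 5)*5)/8 = -4 + ((-5 + Q)*5)/8 = -4 + (-25 + 5*Q)/8 = -4 + (-25/8 + 5*Q/8) = -57/8 + 5*Q/8)
c(-110/N(11) + 107/(-309)) + 384697 = (-57/8 + 5*(-110/11 + 107/(-309))/8) + 384697 = (-57/8 + 5*(-110*1/11 + 107*(-1/309))/8) + 384697 = (-57/8 + 5*(-10 - 107/309)/8) + 384697 = (-57/8 + (5/8)*(-3197/309)) + 384697 = (-57/8 - 15985/2472) + 384697 = -16799/1236 + 384697 = 475468693/1236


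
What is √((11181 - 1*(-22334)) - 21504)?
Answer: √12011 ≈ 109.59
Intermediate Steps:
√((11181 - 1*(-22334)) - 21504) = √((11181 + 22334) - 21504) = √(33515 - 21504) = √12011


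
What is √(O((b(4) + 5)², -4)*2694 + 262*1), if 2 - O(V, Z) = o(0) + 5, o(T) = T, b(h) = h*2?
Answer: 2*I*√1955 ≈ 88.431*I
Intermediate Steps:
b(h) = 2*h
O(V, Z) = -3 (O(V, Z) = 2 - (0 + 5) = 2 - 1*5 = 2 - 5 = -3)
√(O((b(4) + 5)², -4)*2694 + 262*1) = √(-3*2694 + 262*1) = √(-8082 + 262) = √(-7820) = 2*I*√1955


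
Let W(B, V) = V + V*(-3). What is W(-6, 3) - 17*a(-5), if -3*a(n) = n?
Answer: -103/3 ≈ -34.333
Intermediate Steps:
W(B, V) = -2*V (W(B, V) = V - 3*V = -2*V)
a(n) = -n/3
W(-6, 3) - 17*a(-5) = -2*3 - (-17)*(-5)/3 = -6 - 17*5/3 = -6 - 85/3 = -103/3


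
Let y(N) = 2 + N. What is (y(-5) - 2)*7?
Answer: -35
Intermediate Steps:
(y(-5) - 2)*7 = ((2 - 5) - 2)*7 = (-3 - 2)*7 = -5*7 = -35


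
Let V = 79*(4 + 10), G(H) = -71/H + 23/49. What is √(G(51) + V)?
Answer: 2*√35210247/357 ≈ 33.243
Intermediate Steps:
G(H) = 23/49 - 71/H (G(H) = -71/H + 23*(1/49) = -71/H + 23/49 = 23/49 - 71/H)
V = 1106 (V = 79*14 = 1106)
√(G(51) + V) = √((23/49 - 71/51) + 1106) = √(-2306/2499 + 1106) = √(2761588/2499) = 2*√35210247/357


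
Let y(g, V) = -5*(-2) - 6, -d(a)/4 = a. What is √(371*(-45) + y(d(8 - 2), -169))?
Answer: I*√16691 ≈ 129.19*I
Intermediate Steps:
d(a) = -4*a
y(g, V) = 4 (y(g, V) = 10 - 6 = 4)
√(371*(-45) + y(d(8 - 2), -169)) = √(371*(-45) + 4) = √(-16695 + 4) = √(-16691) = I*√16691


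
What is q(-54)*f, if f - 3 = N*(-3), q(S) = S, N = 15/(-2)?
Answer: -1377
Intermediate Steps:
N = -15/2 (N = 15*(-1/2) = -15/2 ≈ -7.5000)
f = 51/2 (f = 3 - 15/2*(-3) = 3 + 45/2 = 51/2 ≈ 25.500)
q(-54)*f = -54*51/2 = -1377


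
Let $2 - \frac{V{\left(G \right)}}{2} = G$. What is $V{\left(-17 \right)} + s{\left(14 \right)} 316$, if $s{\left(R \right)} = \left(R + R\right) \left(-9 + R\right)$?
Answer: $44278$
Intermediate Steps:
$s{\left(R \right)} = 2 R \left(-9 + R\right)$
$V{\left(G \right)} = 4 - 2 G$
$V{\left(-17 \right)} + s{\left(14 \right)} 316 = \left(4 - -34\right) + 2 \cdot 14 \left(-9 + 14\right) 316 = \left(4 + 34\right) + 2 \cdot 14 \cdot 5 \cdot 316 = 38 + 140 \cdot 316 = 38 + 44240 = 44278$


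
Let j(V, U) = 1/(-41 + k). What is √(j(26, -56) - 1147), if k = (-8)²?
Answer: 2*I*√151685/23 ≈ 33.867*I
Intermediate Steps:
k = 64
j(V, U) = 1/23 (j(V, U) = 1/(-41 + 64) = 1/23)
√(j(26, -56) - 1147) = √(1/23 - 1147) = √(-26380/23) = 2*I*√151685/23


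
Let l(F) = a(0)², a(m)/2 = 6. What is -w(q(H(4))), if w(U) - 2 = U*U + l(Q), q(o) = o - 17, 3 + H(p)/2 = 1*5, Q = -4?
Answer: -315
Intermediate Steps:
H(p) = 4 (H(p) = -6 + 2*(1*5) = -6 + 2*5 = -6 + 10 = 4)
a(m) = 12 (a(m) = 2*6 = 12)
l(F) = 144 (l(F) = 12² = 144)
q(o) = -17 + o
w(U) = 146 + U² (w(U) = 2 + (U*U + 144) = 2 + (U² + 144) = 2 + (144 + U²) = 146 + U²)
-w(q(H(4))) = -(146 + (-17 + 4)²) = -(146 + (-13)²) = -(146 + 169) = -1*315 = -315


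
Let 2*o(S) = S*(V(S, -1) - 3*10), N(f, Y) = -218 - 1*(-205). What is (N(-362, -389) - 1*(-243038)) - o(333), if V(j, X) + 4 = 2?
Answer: 248353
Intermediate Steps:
V(j, X) = -2 (V(j, X) = -4 + 2 = -2)
N(f, Y) = -13 (N(f, Y) = -218 + 205 = -13)
o(S) = -16*S (o(S) = (S*(-2 - 3*10))/2 = (S*(-2 - 30))/2 = (S*(-32))/2 = (-32*S)/2 = -16*S)
(N(-362, -389) - 1*(-243038)) - o(333) = (-13 - 1*(-243038)) - (-16)*333 = (-13 + 243038) - 1*(-5328) = 243025 + 5328 = 248353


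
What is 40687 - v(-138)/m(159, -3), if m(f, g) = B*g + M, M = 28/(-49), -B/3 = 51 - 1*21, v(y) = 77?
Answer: 76735143/1886 ≈ 40687.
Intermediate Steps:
B = -90 (B = -3*(51 - 1*21) = -3*(51 - 21) = -3*30 = -90)
M = -4/7 (M = 28*(-1/49) = -4/7 ≈ -0.57143)
m(f, g) = -4/7 - 90*g (m(f, g) = -90*g - 4/7 = -4/7 - 90*g)
40687 - v(-138)/m(159, -3) = 40687 - 77/(-4/7 - 90*(-3)) = 40687 - 77/(-4/7 + 270) = 40687 - 77/1886/7 = 40687 - 77*7/1886 = 40687 - 1*539/1886 = 40687 - 539/1886 = 76735143/1886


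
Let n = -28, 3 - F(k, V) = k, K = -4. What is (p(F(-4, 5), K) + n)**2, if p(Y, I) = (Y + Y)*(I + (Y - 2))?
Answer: 196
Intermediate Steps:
F(k, V) = 3 - k
p(Y, I) = 2*Y*(-2 + I + Y) (p(Y, I) = (2*Y)*(I + (-2 + Y)) = (2*Y)*(-2 + I + Y) = 2*Y*(-2 + I + Y))
(p(F(-4, 5), K) + n)**2 = (2*(3 - 1*(-4))*(-2 - 4 + (3 - 1*(-4))) - 28)**2 = (2*(3 + 4)*(-2 - 4 + (3 + 4)) - 28)**2 = (2*7*(-2 - 4 + 7) - 28)**2 = (2*7*1 - 28)**2 = (14 - 28)**2 = (-14)**2 = 196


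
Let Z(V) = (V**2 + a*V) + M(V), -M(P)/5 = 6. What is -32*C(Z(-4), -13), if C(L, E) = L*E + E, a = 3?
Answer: -10400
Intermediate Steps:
M(P) = -30 (M(P) = -5*6 = -30)
Z(V) = -30 + V**2 + 3*V (Z(V) = (V**2 + 3*V) - 30 = -30 + V**2 + 3*V)
C(L, E) = E + E*L (C(L, E) = E*L + E = E + E*L)
-32*C(Z(-4), -13) = -(-416)*(1 + (-30 + (-4)**2 + 3*(-4))) = -(-416)*(1 + (-30 + 16 - 12)) = -(-416)*(1 - 26) = -(-416)*(-25) = -32*325 = -10400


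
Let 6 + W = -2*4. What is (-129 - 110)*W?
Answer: 3346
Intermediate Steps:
W = -14 (W = -6 - 2*4 = -6 - 8 = -14)
(-129 - 110)*W = (-129 - 110)*(-14) = -239*(-14) = 3346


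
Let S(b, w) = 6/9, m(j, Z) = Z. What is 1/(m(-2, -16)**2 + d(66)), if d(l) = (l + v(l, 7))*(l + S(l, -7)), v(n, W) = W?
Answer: 3/15368 ≈ 0.00019521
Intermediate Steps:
S(b, w) = 2/3 (S(b, w) = 6*(1/9) = 2/3)
d(l) = (7 + l)*(2/3 + l) (d(l) = (l + 7)*(l + 2/3) = (7 + l)*(2/3 + l))
1/(m(-2, -16)**2 + d(66)) = 1/((-16)**2 + (14/3 + 66**2 + (23/3)*66)) = 1/(256 + (14/3 + 4356 + 506)) = 1/(256 + 14600/3) = 1/(15368/3) = 3/15368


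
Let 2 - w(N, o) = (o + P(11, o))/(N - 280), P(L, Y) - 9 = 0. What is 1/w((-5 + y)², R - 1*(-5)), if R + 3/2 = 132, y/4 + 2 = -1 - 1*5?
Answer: 2178/4067 ≈ 0.53553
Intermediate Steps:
y = -32 (y = -8 + 4*(-1 - 1*5) = -8 + 4*(-1 - 5) = -8 + 4*(-6) = -8 - 24 = -32)
R = 261/2 (R = -3/2 + 132 = 261/2 ≈ 130.50)
P(L, Y) = 9 (P(L, Y) = 9 + 0 = 9)
w(N, o) = 2 - (9 + o)/(-280 + N) (w(N, o) = 2 - (o + 9)/(N - 280) = 2 - (9 + o)/(-280 + N))
1/w((-5 + y)², R - 1*(-5)) = 1/((-569 - (261/2 - 1*(-5)) + 2*(-5 - 32)²)/(-280 + (-5 - 32)²)) = 1/((-569 - (261/2 + 5) + 2*(-37)²)/(-280 + (-37)²)) = 1/((-569 - 1*271/2 + 2*1369)/(-280 + 1369)) = 1/((-569 - 271/2 + 2738)/1089) = 1/((1/1089)*(4067/2)) = 1/(4067/2178) = 2178/4067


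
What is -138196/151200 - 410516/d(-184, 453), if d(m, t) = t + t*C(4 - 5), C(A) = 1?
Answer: -2591467699/5707800 ≈ -454.02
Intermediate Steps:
d(m, t) = 2*t (d(m, t) = t + t*1 = t + t = 2*t)
-138196/151200 - 410516/d(-184, 453) = -138196/151200 - 410516/(2*453) = -138196*1/151200 - 410516/906 = -34549/37800 - 410516*1/906 = -34549/37800 - 205258/453 = -2591467699/5707800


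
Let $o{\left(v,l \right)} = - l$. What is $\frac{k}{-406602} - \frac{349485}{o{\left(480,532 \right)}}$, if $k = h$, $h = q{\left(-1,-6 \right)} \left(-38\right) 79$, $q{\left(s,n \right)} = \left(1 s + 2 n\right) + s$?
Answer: $\frac{207112159}{315324} \approx 656.82$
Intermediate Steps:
$q{\left(s,n \right)} = 2 n + 2 s$ ($q{\left(s,n \right)} = \left(s + 2 n\right) + s = 2 n + 2 s$)
$h = 42028$ ($h = \left(2 \left(-6\right) + 2 \left(-1\right)\right) \left(-38\right) 79 = \left(-12 - 2\right) \left(-38\right) 79 = \left(-14\right) \left(-38\right) 79 = 532 \cdot 79 = 42028$)
$k = 42028$
$\frac{k}{-406602} - \frac{349485}{o{\left(480,532 \right)}} = \frac{42028}{-406602} - \frac{349485}{\left(-1\right) 532} = 42028 \left(- \frac{1}{406602}\right) - \frac{349485}{-532} = - \frac{3002}{29043} - - \frac{349485}{532} = - \frac{3002}{29043} + \frac{349485}{532} = \frac{207112159}{315324}$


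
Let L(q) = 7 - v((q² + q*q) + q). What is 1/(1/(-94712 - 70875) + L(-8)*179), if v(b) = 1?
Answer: 165587/177840437 ≈ 0.00093110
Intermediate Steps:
L(q) = 6 (L(q) = 7 - 1*1 = 7 - 1 = 6)
1/(1/(-94712 - 70875) + L(-8)*179) = 1/(1/(-94712 - 70875) + 6*179) = 1/(1/(-165587) + 1074) = 1/(-1/165587 + 1074) = 1/(177840437/165587) = 165587/177840437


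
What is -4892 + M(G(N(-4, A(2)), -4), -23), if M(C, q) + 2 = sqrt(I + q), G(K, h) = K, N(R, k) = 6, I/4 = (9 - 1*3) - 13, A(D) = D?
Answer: -4894 + I*sqrt(51) ≈ -4894.0 + 7.1414*I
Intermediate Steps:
I = -28 (I = 4*((9 - 1*3) - 13) = 4*((9 - 3) - 13) = 4*(6 - 13) = 4*(-7) = -28)
M(C, q) = -2 + sqrt(-28 + q)
-4892 + M(G(N(-4, A(2)), -4), -23) = -4892 + (-2 + sqrt(-28 - 23)) = -4892 + (-2 + sqrt(-51)) = -4892 + (-2 + I*sqrt(51)) = -4894 + I*sqrt(51)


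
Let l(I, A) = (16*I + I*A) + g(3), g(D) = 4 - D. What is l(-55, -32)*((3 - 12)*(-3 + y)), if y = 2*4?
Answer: -39645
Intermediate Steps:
y = 8
l(I, A) = 1 + 16*I + A*I (l(I, A) = (16*I + I*A) + (4 - 1*3) = (16*I + A*I) + (4 - 3) = (16*I + A*I) + 1 = 1 + 16*I + A*I)
l(-55, -32)*((3 - 12)*(-3 + y)) = (1 + 16*(-55) - 32*(-55))*((3 - 12)*(-3 + 8)) = (1 - 880 + 1760)*(-9*5) = 881*(-45) = -39645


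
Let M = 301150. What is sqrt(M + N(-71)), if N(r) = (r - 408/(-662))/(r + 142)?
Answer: sqrt(166323694348353)/23501 ≈ 548.77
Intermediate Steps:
N(r) = (204/331 + r)/(142 + r) (N(r) = (r - 408*(-1/662))/(142 + r) = (r + 204/331)/(142 + r) = (204/331 + r)/(142 + r))
sqrt(M + N(-71)) = sqrt(301150 + (204/331 - 71)/(142 - 71)) = sqrt(301150 - 23297/331/71) = sqrt(301150 + (1/71)*(-23297/331)) = sqrt(301150 - 23297/23501) = sqrt(7077302853/23501) = sqrt(166323694348353)/23501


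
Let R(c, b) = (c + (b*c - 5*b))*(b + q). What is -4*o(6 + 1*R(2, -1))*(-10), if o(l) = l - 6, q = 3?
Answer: 400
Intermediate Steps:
R(c, b) = (3 + b)*(c - 5*b + b*c) (R(c, b) = (c + (b*c - 5*b))*(b + 3) = (c + (-5*b + b*c))*(3 + b) = (c - 5*b + b*c)*(3 + b) = (3 + b)*(c - 5*b + b*c))
o(l) = -6 + l
-4*o(6 + 1*R(2, -1))*(-10) = -4*(-6 + (6 + 1*(-15*(-1) - 5*(-1)² + 3*2 + 2*(-1)² + 4*(-1)*2)))*(-10) = -4*(-6 + (6 + 1*(15 - 5*1 + 6 + 2*1 - 8)))*(-10) = -4*(-6 + (6 + 1*(15 - 5 + 6 + 2 - 8)))*(-10) = -4*(-6 + (6 + 1*10))*(-10) = -4*(-6 + (6 + 10))*(-10) = -4*(-6 + 16)*(-10) = -4*10*(-10) = -40*(-10) = 400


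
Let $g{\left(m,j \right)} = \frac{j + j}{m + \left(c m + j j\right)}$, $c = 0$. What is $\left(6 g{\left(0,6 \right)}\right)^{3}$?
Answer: $8$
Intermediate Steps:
$g{\left(m,j \right)} = \frac{2 j}{m + j^{2}}$ ($g{\left(m,j \right)} = \frac{j + j}{m + \left(0 m + j j\right)} = \frac{2 j}{m + \left(0 + j^{2}\right)} = \frac{2 j}{m + j^{2}}$)
$\left(6 g{\left(0,6 \right)}\right)^{3} = \left(6 \cdot 2 \cdot 6 \frac{1}{0 + 6^{2}}\right)^{3} = \left(6 \cdot 2 \cdot 6 \frac{1}{0 + 36}\right)^{3} = \left(6 \cdot 2 \cdot 6 \cdot \frac{1}{36}\right)^{3} = \left(6 \cdot \frac{1}{3}\right)^{3} = 2^{3} = 8$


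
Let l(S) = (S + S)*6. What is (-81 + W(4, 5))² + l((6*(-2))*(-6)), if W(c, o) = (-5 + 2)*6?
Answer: 10665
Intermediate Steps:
W(c, o) = -18 (W(c, o) = -3*6 = -18)
l(S) = 12*S (l(S) = (2*S)*6 = 12*S)
(-81 + W(4, 5))² + l((6*(-2))*(-6)) = (-81 - 18)² + 12*((6*(-2))*(-6)) = (-99)² + 12*(-12*(-6)) = 9801 + 12*72 = 9801 + 864 = 10665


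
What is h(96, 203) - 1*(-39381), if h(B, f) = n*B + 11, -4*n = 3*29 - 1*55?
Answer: 38624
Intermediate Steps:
n = -8 (n = -(3*29 - 1*55)/4 = -(87 - 55)/4 = -¼*32 = -8)
h(B, f) = 11 - 8*B (h(B, f) = -8*B + 11 = 11 - 8*B)
h(96, 203) - 1*(-39381) = (11 - 8*96) - 1*(-39381) = (11 - 768) + 39381 = -757 + 39381 = 38624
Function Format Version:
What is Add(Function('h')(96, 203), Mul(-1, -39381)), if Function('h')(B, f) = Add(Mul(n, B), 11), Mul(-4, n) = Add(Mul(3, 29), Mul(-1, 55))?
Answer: 38624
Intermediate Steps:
n = -8 (n = Mul(Rational(-1, 4), Add(Mul(3, 29), Mul(-1, 55))) = Mul(Rational(-1, 4), Add(87, -55)) = Mul(Rational(-1, 4), 32) = -8)
Function('h')(B, f) = Add(11, Mul(-8, B)) (Function('h')(B, f) = Add(Mul(-8, B), 11) = Add(11, Mul(-8, B)))
Add(Function('h')(96, 203), Mul(-1, -39381)) = Add(Add(11, Mul(-8, 96)), Mul(-1, -39381)) = Add(Add(11, -768), 39381) = Add(-757, 39381) = 38624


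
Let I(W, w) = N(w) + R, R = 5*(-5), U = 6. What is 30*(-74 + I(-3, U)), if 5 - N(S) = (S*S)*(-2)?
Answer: -660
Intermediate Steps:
R = -25
N(S) = 5 + 2*S² (N(S) = 5 - S*S*(-2) = 5 - S²*(-2) = 5 - (-2)*S² = 5 + 2*S²)
I(W, w) = -20 + 2*w² (I(W, w) = (5 + 2*w²) - 25 = -20 + 2*w²)
30*(-74 + I(-3, U)) = 30*(-74 + (-20 + 2*6²)) = 30*(-74 + (-20 + 2*36)) = 30*(-74 + (-20 + 72)) = 30*(-74 + 52) = 30*(-22) = -660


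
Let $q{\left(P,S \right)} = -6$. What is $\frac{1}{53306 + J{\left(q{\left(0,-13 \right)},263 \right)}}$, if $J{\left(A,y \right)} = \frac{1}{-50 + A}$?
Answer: $\frac{56}{2985135} \approx 1.876 \cdot 10^{-5}$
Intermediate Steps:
$\frac{1}{53306 + J{\left(q{\left(0,-13 \right)},263 \right)}} = \frac{1}{53306 + \frac{1}{-50 - 6}} = \frac{1}{53306 + \frac{1}{-56}} = \frac{1}{53306 - \frac{1}{56}} = \frac{1}{\frac{2985135}{56}} = \frac{56}{2985135}$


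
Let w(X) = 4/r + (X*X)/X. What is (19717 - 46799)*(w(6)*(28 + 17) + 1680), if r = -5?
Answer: -51834948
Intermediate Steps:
w(X) = -4/5 + X (w(X) = 4/(-5) + (X*X)/X = 4*(-1/5) + X**2/X = -4/5 + X)
(19717 - 46799)*(w(6)*(28 + 17) + 1680) = (19717 - 46799)*((-4/5 + 6)*(28 + 17) + 1680) = -27082*((26/5)*45 + 1680) = -27082*(234 + 1680) = -27082*1914 = -51834948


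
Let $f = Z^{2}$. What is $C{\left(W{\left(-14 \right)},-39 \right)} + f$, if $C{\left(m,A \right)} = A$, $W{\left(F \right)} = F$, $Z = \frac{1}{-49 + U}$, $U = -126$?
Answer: $- \frac{1194374}{30625} \approx -39.0$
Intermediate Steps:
$Z = - \frac{1}{175}$ ($Z = \frac{1}{-49 - 126} = \frac{1}{-175} = - \frac{1}{175} \approx -0.0057143$)
$f = \frac{1}{30625}$ ($f = \left(- \frac{1}{175}\right)^{2} = \frac{1}{30625} \approx 3.2653 \cdot 10^{-5}$)
$C{\left(W{\left(-14 \right)},-39 \right)} + f = -39 + \frac{1}{30625} = - \frac{1194374}{30625}$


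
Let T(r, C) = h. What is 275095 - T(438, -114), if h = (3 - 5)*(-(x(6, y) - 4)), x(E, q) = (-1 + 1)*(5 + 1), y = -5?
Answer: 275103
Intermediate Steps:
x(E, q) = 0 (x(E, q) = 0*6 = 0)
h = -8 (h = (3 - 5)*(-(0 - 4)) = -(-2)*(-4) = -2*4 = -8)
T(r, C) = -8
275095 - T(438, -114) = 275095 - 1*(-8) = 275095 + 8 = 275103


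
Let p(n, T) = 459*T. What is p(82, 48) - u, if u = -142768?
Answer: 164800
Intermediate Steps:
p(82, 48) - u = 459*48 - 1*(-142768) = 22032 + 142768 = 164800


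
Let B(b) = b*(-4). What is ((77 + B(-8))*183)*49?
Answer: 977403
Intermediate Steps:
B(b) = -4*b
((77 + B(-8))*183)*49 = ((77 - 4*(-8))*183)*49 = ((77 + 32)*183)*49 = (109*183)*49 = 19947*49 = 977403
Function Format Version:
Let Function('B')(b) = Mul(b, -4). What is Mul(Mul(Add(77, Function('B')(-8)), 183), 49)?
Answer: 977403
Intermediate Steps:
Function('B')(b) = Mul(-4, b)
Mul(Mul(Add(77, Function('B')(-8)), 183), 49) = Mul(Mul(Add(77, Mul(-4, -8)), 183), 49) = Mul(Mul(Add(77, 32), 183), 49) = Mul(Mul(109, 183), 49) = Mul(19947, 49) = 977403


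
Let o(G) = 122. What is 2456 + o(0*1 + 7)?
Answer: 2578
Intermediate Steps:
2456 + o(0*1 + 7) = 2456 + 122 = 2578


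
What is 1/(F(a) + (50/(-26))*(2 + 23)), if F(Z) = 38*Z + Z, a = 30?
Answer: 13/14585 ≈ 0.00089133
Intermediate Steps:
F(Z) = 39*Z
1/(F(a) + (50/(-26))*(2 + 23)) = 1/(39*30 + (50/(-26))*(2 + 23)) = 1/(1170 + (50*(-1/26))*25) = 1/(1170 - 25/13*25) = 1/(1170 - 625/13) = 1/(14585/13) = 13/14585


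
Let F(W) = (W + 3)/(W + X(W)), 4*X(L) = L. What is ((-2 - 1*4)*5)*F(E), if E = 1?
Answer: -96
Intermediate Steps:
X(L) = L/4
F(W) = 4*(3 + W)/(5*W) (F(W) = (W + 3)/(W + W/4) = (3 + W)/((5*W/4)) = (3 + W)*(4/(5*W)) = 4*(3 + W)/(5*W))
((-2 - 1*4)*5)*F(E) = ((-2 - 1*4)*5)*((⅘)*(3 + 1)/1) = ((-2 - 4)*5)*((⅘)*1*4) = -6*5*(16/5) = -30*16/5 = -96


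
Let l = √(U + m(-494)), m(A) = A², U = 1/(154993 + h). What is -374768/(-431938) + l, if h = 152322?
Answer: 187384/215969 + √23047372181539415/307315 ≈ 494.87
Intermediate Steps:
U = 1/307315 (U = 1/(154993 + 152322) = 1/307315 ≈ 3.2540e-6)
l = √23047372181539415/307315 (l = √(1/307315 + (-494)²) = √(1/307315 + 244036) = √(74995923341/307315) = √23047372181539415/307315 ≈ 494.00)
-374768/(-431938) + l = -374768/(-431938) + √23047372181539415/307315 = -374768*(-1/431938) + √23047372181539415/307315 = 187384/215969 + √23047372181539415/307315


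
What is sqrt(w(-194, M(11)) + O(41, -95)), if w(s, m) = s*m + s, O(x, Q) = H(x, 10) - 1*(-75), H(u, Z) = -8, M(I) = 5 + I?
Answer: 3*I*sqrt(359) ≈ 56.842*I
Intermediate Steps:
O(x, Q) = 67 (O(x, Q) = -8 - 1*(-75) = -8 + 75 = 67)
w(s, m) = s + m*s (w(s, m) = m*s + s = s + m*s)
sqrt(w(-194, M(11)) + O(41, -95)) = sqrt(-194*(1 + (5 + 11)) + 67) = sqrt(-194*(1 + 16) + 67) = sqrt(-194*17 + 67) = sqrt(-3298 + 67) = sqrt(-3231) = 3*I*sqrt(359)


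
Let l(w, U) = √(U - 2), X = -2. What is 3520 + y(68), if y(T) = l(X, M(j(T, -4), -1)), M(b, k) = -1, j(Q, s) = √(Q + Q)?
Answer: 3520 + I*√3 ≈ 3520.0 + 1.732*I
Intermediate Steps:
j(Q, s) = √2*√Q (j(Q, s) = √(2*Q) = √2*√Q)
l(w, U) = √(-2 + U)
y(T) = I*√3 (y(T) = √(-2 - 1) = √(-3) = I*√3)
3520 + y(68) = 3520 + I*√3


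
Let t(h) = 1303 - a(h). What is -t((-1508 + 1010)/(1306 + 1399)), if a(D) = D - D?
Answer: -1303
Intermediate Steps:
a(D) = 0
t(h) = 1303 (t(h) = 1303 - 1*0 = 1303 + 0 = 1303)
-t((-1508 + 1010)/(1306 + 1399)) = -1*1303 = -1303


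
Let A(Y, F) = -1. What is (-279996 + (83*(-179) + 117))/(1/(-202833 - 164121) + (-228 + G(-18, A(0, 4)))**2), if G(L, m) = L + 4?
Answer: -108154554144/21490294055 ≈ -5.0327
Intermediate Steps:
G(L, m) = 4 + L
(-279996 + (83*(-179) + 117))/(1/(-202833 - 164121) + (-228 + G(-18, A(0, 4)))**2) = (-279996 + (83*(-179) + 117))/(1/(-202833 - 164121) + (-228 + (4 - 18))**2) = (-279996 + (-14857 + 117))/(1/(-366954) + (-228 - 14)**2) = (-279996 - 14740)/(-1/366954 + (-242)**2) = -294736/(-1/366954 + 58564) = -294736/21490294055/366954 = -294736*366954/21490294055 = -108154554144/21490294055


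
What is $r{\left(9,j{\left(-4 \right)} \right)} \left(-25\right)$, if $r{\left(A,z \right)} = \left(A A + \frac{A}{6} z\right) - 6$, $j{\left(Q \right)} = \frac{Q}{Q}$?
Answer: $- \frac{3825}{2} \approx -1912.5$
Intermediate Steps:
$j{\left(Q \right)} = 1$
$r{\left(A,z \right)} = -6 + A^{2} + \frac{A z}{6}$ ($r{\left(A,z \right)} = \left(A^{2} + A \frac{1}{6} z\right) - 6 = \left(A^{2} + \frac{A}{6} z\right) - 6 = \left(A^{2} + \frac{A z}{6}\right) - 6 = -6 + A^{2} + \frac{A z}{6}$)
$r{\left(9,j{\left(-4 \right)} \right)} \left(-25\right) = \left(-6 + 9^{2} + \frac{1}{6} \cdot 9 \cdot 1\right) \left(-25\right) = \left(-6 + 81 + \frac{3}{2}\right) \left(-25\right) = \frac{153}{2} \left(-25\right) = - \frac{3825}{2}$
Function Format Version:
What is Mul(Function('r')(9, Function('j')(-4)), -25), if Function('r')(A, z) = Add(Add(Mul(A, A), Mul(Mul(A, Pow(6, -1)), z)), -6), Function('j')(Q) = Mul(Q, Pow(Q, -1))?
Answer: Rational(-3825, 2) ≈ -1912.5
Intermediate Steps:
Function('j')(Q) = 1
Function('r')(A, z) = Add(-6, Pow(A, 2), Mul(Rational(1, 6), A, z)) (Function('r')(A, z) = Add(Add(Pow(A, 2), Mul(Mul(A, Rational(1, 6)), z)), -6) = Add(Add(Pow(A, 2), Mul(Mul(Rational(1, 6), A), z)), -6) = Add(Add(Pow(A, 2), Mul(Rational(1, 6), A, z)), -6) = Add(-6, Pow(A, 2), Mul(Rational(1, 6), A, z)))
Mul(Function('r')(9, Function('j')(-4)), -25) = Mul(Add(-6, Pow(9, 2), Mul(Rational(1, 6), 9, 1)), -25) = Mul(Add(-6, 81, Rational(3, 2)), -25) = Mul(Rational(153, 2), -25) = Rational(-3825, 2)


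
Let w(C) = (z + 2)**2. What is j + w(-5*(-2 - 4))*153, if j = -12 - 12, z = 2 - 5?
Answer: 129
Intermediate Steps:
z = -3
j = -24
w(C) = 1 (w(C) = (-3 + 2)**2 = (-1)**2 = 1)
j + w(-5*(-2 - 4))*153 = -24 + 1*153 = -24 + 153 = 129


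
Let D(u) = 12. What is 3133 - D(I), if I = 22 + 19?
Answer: 3121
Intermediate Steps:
I = 41
3133 - D(I) = 3133 - 1*12 = 3133 - 12 = 3121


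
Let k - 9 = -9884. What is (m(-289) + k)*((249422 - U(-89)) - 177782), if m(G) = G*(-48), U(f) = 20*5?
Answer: 285945380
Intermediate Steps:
U(f) = 100
k = -9875 (k = 9 - 9884 = -9875)
m(G) = -48*G
(m(-289) + k)*((249422 - U(-89)) - 177782) = (-48*(-289) - 9875)*((249422 - 1*100) - 177782) = (13872 - 9875)*((249422 - 100) - 177782) = 3997*(249322 - 177782) = 3997*71540 = 285945380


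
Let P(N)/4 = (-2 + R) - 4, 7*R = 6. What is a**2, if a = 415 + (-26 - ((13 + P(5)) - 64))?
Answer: 10394176/49 ≈ 2.1213e+5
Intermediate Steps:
R = 6/7 (R = (1/7)*6 = 6/7 ≈ 0.85714)
P(N) = -144/7 (P(N) = 4*((-2 + 6/7) - 4) = 4*(-8/7 - 4) = 4*(-36/7) = -144/7)
a = 3224/7 (a = 415 + (-26 - ((13 - 144/7) - 64)) = 415 + (-26 - (-53/7 - 64)) = 415 + (-26 - 1*(-501/7)) = 415 + (-26 + 501/7) = 415 + 319/7 = 3224/7 ≈ 460.57)
a**2 = (3224/7)**2 = 10394176/49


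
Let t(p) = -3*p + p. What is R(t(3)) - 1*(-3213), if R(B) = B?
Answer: 3207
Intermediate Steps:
t(p) = -2*p
R(t(3)) - 1*(-3213) = -2*3 - 1*(-3213) = -6 + 3213 = 3207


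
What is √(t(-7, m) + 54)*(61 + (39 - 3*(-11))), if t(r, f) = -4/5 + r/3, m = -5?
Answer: 133*√11445/15 ≈ 948.57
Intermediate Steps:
t(r, f) = -⅘ + r/3 (t(r, f) = -4*⅕ + r*(⅓) = -⅘ + r/3)
√(t(-7, m) + 54)*(61 + (39 - 3*(-11))) = √((-⅘ + (⅓)*(-7)) + 54)*(61 + (39 - 3*(-11))) = √((-⅘ - 7/3) + 54)*(61 + (39 + 33)) = √(-47/15 + 54)*(61 + 72) = √(763/15)*133 = (√11445/15)*133 = 133*√11445/15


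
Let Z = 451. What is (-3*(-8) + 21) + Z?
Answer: 496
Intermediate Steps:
(-3*(-8) + 21) + Z = (-3*(-8) + 21) + 451 = (24 + 21) + 451 = 45 + 451 = 496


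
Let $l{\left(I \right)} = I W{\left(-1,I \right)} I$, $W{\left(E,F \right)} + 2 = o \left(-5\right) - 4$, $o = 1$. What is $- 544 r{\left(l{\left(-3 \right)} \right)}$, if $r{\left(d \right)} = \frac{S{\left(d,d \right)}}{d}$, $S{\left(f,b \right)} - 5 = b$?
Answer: $- \frac{51136}{99} \approx -516.53$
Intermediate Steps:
$S{\left(f,b \right)} = 5 + b$
$W{\left(E,F \right)} = -11$ ($W{\left(E,F \right)} = -2 + \left(1 \left(-5\right) - 4\right) = -2 - 9 = -11$)
$l{\left(I \right)} = - 11 I^{2}$ ($l{\left(I \right)} = I \left(-11\right) I = - 11 I I = - 11 I^{2}$)
$r{\left(d \right)} = \frac{5 + d}{d}$
$- 544 r{\left(l{\left(-3 \right)} \right)} = - 544 \frac{5 - 11 \left(-3\right)^{2}}{\left(-11\right) \left(-3\right)^{2}} = - 544 \frac{5 - 99}{\left(-11\right) 9} = - 544 \frac{5 - 99}{-99} = - 544 \left(\left(- \frac{1}{99}\right) \left(-94\right)\right) = \left(-544\right) \frac{94}{99} = - \frac{51136}{99}$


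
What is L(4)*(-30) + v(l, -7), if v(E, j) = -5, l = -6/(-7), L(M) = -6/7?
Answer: 145/7 ≈ 20.714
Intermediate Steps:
L(M) = -6/7 (L(M) = -6*⅐ = -6/7)
l = 6/7 (l = -6*(-⅐) = 6/7 ≈ 0.85714)
L(4)*(-30) + v(l, -7) = -6/7*(-30) - 5 = 180/7 - 5 = 145/7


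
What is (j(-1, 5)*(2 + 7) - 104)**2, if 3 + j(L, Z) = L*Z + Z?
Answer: 17161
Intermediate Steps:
j(L, Z) = -3 + Z + L*Z (j(L, Z) = -3 + (L*Z + Z) = -3 + (Z + L*Z) = -3 + Z + L*Z)
(j(-1, 5)*(2 + 7) - 104)**2 = ((-3 + 5 - 1*5)*(2 + 7) - 104)**2 = ((-3 + 5 - 5)*9 - 104)**2 = (-3*9 - 104)**2 = (-27 - 104)**2 = (-131)**2 = 17161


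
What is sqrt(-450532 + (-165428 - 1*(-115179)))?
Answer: I*sqrt(500781) ≈ 707.66*I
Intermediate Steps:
sqrt(-450532 + (-165428 - 1*(-115179))) = sqrt(-450532 + (-165428 + 115179)) = sqrt(-450532 - 50249) = sqrt(-500781) = I*sqrt(500781)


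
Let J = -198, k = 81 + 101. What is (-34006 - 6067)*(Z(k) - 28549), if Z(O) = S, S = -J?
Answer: 1136109623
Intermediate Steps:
k = 182
S = 198 (S = -1*(-198) = 198)
Z(O) = 198
(-34006 - 6067)*(Z(k) - 28549) = (-34006 - 6067)*(198 - 28549) = -40073*(-28351) = 1136109623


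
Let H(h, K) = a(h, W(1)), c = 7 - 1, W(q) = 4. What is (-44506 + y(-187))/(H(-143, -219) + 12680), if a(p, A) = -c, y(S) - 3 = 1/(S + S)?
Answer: -16644123/4740076 ≈ -3.5114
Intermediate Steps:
y(S) = 3 + 1/(2*S) (y(S) = 3 + 1/(S + S) = 3 + 1/(2*S))
c = 6
a(p, A) = -6 (a(p, A) = -1*6 = -6)
H(h, K) = -6
(-44506 + y(-187))/(H(-143, -219) + 12680) = (-44506 + (3 + (1/2)/(-187)))/(-6 + 12680) = (-44506 + (3 + (1/2)*(-1/187)))/12674 = (-44506 + (3 - 1/374))*(1/12674) = (-44506 + 1121/374)*(1/12674) = -16644123/374*1/12674 = -16644123/4740076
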